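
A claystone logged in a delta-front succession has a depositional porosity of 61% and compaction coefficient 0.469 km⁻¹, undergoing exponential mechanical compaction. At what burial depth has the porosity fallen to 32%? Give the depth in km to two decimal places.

1.38 km

Invert Athy's law: d = ln(phi₀/phi) / c
d = ln(0.61/0.32) / 0.469 = ln(1.906) / 0.469 = 0.6451 / 0.469 = 1.376 km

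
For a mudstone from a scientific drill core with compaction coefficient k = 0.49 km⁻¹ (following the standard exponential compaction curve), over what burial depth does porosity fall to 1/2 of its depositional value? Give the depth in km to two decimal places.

1.41 km

phi/phi₀ = 1/2 ⇒ exp(−k·Z) = 1/2 ⇒ Z = ln(2) / k
Z = 0.6931 / 0.49 = 1.415 km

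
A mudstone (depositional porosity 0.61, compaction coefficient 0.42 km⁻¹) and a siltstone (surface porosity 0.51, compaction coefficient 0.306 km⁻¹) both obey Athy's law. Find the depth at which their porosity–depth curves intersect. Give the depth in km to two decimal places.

Set phi₀ₐ e^(−βₐZ) = phi₀ᵦ e^(−βᵦZ) ⇒ ln(phi₀ₐ/phi₀ᵦ) = (βₐ − βᵦ)·Z
Z = ln(0.61/0.51) / (0.42 − 0.306) = 0.1790 / 0.114 = 1.571 km

1.57 km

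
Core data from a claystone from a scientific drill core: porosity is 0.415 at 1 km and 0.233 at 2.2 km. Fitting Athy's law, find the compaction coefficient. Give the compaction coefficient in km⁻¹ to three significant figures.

Athy: phi(z) = phi₀ e^(−βz) ⇒ phi₁/phi₂ = e^{β(z₂−z₁)} ⇒ β = ln(phi₁/phi₂)/(z₂−z₁)
β = ln(0.415/0.233) / (2.2 − 1) = ln(1.781) / 1.2 = 0.5772 / 1.2 = 0.481 km⁻¹

0.481 km⁻¹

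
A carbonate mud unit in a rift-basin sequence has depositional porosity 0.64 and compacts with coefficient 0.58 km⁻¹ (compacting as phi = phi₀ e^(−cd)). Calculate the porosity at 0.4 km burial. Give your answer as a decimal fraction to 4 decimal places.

0.5075

phi = phi₀·exp(−c·d) = 0.64 × exp(−0.58 × 0.4) = 0.64 × exp(−0.232)
  = 0.64 × 0.7929 = 0.5075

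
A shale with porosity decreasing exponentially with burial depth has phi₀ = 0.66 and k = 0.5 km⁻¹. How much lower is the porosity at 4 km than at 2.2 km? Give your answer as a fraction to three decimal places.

0.130

phi(2.2) = 0.66·e^(−0.5×2.2) = 0.2197
phi(4) = 0.66·e^(−0.5×4) = 0.0893
Δphi = 0.2197 − 0.0893 = 0.1304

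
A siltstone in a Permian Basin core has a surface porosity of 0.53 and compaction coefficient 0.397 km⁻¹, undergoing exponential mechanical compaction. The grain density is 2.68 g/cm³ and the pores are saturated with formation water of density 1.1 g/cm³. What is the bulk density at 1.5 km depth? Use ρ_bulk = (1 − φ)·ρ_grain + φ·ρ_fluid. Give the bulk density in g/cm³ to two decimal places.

2.22 g/cm³

Porosity at depth: phi = 0.53·exp(−0.397×1.5) = 0.53×0.5513 = 0.2922
Bulk density: ρ_b = (1−phi)ρ_g + phi·ρ_f = 0.7078×2.68 + 0.2922×1.1
       = 1.897 + 0.321 = 2.218 g/cm³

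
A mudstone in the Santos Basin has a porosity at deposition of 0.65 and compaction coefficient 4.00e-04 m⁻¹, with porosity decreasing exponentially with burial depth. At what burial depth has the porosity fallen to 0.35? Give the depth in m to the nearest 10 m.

1550 m

Working in km (1 km = 1000 m; c in km⁻¹ = c in m⁻¹ × 1000):
Invert Athy's law: Z = ln(phi₀/phi) / c
Z = ln(0.65/0.35) / 0.4 = ln(1.857) / 0.4 = 0.6190 / 0.4 = 1.548 km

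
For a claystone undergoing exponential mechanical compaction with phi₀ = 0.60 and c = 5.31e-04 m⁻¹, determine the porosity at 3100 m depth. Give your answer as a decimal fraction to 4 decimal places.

Working in km (1 km = 1000 m; c in km⁻¹ = c in m⁻¹ × 1000):
phi = phi₀·exp(−c·Z) = 0.6 × exp(−0.531 × 3.1) = 0.6 × exp(−1.646)
  = 0.6 × 0.1928 = 0.1157

0.1157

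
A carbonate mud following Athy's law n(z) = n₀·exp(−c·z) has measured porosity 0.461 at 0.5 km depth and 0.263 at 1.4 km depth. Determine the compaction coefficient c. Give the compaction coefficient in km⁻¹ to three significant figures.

0.624 km⁻¹

Athy: n(z) = n₀ e^(−cz) ⇒ n₁/n₂ = e^{c(z₂−z₁)} ⇒ c = ln(n₁/n₂)/(z₂−z₁)
c = ln(0.461/0.263) / (1.4 − 0.5) = ln(1.753) / 0.9 = 0.5612 / 0.9 = 0.6236 km⁻¹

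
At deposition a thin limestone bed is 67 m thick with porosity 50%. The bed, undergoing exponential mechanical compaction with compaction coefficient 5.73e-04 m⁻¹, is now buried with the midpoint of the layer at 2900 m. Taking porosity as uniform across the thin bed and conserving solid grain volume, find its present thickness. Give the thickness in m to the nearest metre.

37 m

Working in km (1 km = 1000 m; c in km⁻¹ = c in m⁻¹ × 1000):
Porosity at 2.9 km: phi = 0.5·exp(−0.573×2.9) = 0.0949
Solid-volume conservation: h(1−phi) = h₀(1−phi₀) ⇒ h = h₀·(1−phi₀)/(1−phi)
h = 0.067 × (1 − 0.5)/(1 − 0.0949) = 0.067 × 0.5524 = 0.0370 km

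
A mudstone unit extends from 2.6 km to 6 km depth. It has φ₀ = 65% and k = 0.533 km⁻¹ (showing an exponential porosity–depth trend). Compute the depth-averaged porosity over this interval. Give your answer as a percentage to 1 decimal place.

⟨φ⟩ = (1/(Z₂−Z₁)) ∫ φ₀ e^(−kZ) dZ = φ₀·(e^(−k·Z₁) − e^(−k·Z₂)) / (k·(Z₂−Z₁))
e^(−0.533×2.6) = 0.2501; e^(−0.533×6) = 0.0408
⟨φ⟩ = 0.65 × (0.2501 − 0.0408) / (0.533 × 3.4) = 0.65 × 0.1155 = 0.0751

7.5%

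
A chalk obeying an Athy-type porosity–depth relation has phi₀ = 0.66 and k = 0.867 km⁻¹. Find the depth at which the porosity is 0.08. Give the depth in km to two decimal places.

Invert Athy's law: d = ln(phi₀/phi) / k
d = ln(0.66/0.08) / 0.867 = ln(8.25) / 0.867 = 2.1102 / 0.867 = 2.434 km

2.43 km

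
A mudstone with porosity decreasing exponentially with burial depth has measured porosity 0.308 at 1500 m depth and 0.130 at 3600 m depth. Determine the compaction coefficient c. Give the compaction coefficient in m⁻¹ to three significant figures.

Working in km (1 km = 1000 m; c in km⁻¹ = c in m⁻¹ × 1000):
Athy: phi(d) = phi₀ e^(−cd) ⇒ phi₁/phi₂ = e^{c(d₂−d₁)} ⇒ c = ln(phi₁/phi₂)/(d₂−d₁)
c = ln(0.308/0.13) / (3.6 − 1.5) = ln(2.369) / 2.1 = 0.8626 / 2.1 = 0.4107 km⁻¹

0.000411 m⁻¹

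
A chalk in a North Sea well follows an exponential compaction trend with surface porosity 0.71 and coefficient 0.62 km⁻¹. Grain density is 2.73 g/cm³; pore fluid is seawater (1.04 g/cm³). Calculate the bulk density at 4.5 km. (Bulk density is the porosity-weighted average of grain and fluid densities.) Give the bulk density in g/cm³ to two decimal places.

2.66 g/cm³

Porosity at depth: phi = 0.71·exp(−0.62×4.5) = 0.71×0.0614 = 0.0436
Bulk density: ρ_b = (1−phi)ρ_g + phi·ρ_f = 0.9564×2.73 + 0.0436×1.04
       = 2.611 + 0.045 = 2.656 g/cm³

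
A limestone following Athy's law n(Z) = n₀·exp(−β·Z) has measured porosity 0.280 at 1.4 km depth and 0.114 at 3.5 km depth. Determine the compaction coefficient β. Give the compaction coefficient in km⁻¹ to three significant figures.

Athy: n(Z) = n₀ e^(−βZ) ⇒ n₁/n₂ = e^{β(Z₂−Z₁)} ⇒ β = ln(n₁/n₂)/(Z₂−Z₁)
β = ln(0.28/0.114) / (3.5 − 1.4) = ln(2.456) / 2.1 = 0.8986 / 2.1 = 0.4279 km⁻¹

0.428 km⁻¹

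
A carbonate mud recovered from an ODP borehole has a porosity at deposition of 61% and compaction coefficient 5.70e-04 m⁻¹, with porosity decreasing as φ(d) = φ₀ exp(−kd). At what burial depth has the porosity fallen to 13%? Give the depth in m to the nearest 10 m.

Working in km (1 km = 1000 m; k in km⁻¹ = k in m⁻¹ × 1000):
Invert Athy's law: d = ln(φ₀/φ) / k
d = ln(0.61/0.13) / 0.57 = ln(4.692) / 0.57 = 1.5459 / 0.57 = 2.712 km

2710 m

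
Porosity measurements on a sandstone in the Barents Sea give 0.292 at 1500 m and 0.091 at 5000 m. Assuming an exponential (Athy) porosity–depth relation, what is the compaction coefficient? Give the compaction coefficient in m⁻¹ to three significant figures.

Working in km (1 km = 1000 m; β in km⁻¹ = β in m⁻¹ × 1000):
Athy: phi(Z) = phi₀ e^(−βZ) ⇒ phi₁/phi₂ = e^{β(Z₂−Z₁)} ⇒ β = ln(phi₁/phi₂)/(Z₂−Z₁)
β = ln(0.292/0.091) / (5 − 1.5) = ln(3.209) / 3.5 = 1.1659 / 3.5 = 0.3331 km⁻¹

0.000333 m⁻¹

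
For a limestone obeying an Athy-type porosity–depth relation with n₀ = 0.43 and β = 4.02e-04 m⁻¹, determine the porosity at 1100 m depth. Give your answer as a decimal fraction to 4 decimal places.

0.2763

Working in km (1 km = 1000 m; β in km⁻¹ = β in m⁻¹ × 1000):
n = n₀·exp(−β·d) = 0.43 × exp(−0.402 × 1.1) = 0.43 × exp(−0.4422)
  = 0.43 × 0.6426 = 0.2763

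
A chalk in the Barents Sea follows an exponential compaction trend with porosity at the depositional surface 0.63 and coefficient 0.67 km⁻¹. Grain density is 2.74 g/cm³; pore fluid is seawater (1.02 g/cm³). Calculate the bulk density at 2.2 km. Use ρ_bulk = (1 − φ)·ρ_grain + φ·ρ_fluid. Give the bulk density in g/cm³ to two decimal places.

Porosity at depth: n = 0.63·exp(−0.67×2.2) = 0.63×0.2290 = 0.1443
Bulk density: ρ_b = (1−n)ρ_g + n·ρ_f = 0.8557×2.74 + 0.1443×1.02
       = 2.345 + 0.147 = 2.492 g/cm³

2.49 g/cm³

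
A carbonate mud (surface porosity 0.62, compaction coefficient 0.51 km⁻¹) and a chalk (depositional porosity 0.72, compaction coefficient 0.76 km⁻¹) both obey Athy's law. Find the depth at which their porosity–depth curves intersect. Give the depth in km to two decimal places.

0.60 km

Set phi₀ₐ e^(−cₐd) = phi₀ᵦ e^(−cᵦd) ⇒ ln(phi₀ₐ/phi₀ᵦ) = (cₐ − cᵦ)·d
d = ln(0.62/0.72) / (0.51 − 0.76) = -0.1495 / -0.25 = 0.598 km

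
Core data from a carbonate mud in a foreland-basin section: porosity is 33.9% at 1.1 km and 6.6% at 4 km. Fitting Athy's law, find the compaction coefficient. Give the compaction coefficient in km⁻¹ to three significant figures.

0.564 km⁻¹

Athy: phi(Z) = phi₀ e^(−kZ) ⇒ phi₁/phi₂ = e^{k(Z₂−Z₁)} ⇒ k = ln(phi₁/phi₂)/(Z₂−Z₁)
k = ln(0.339/0.066) / (4 − 1.1) = ln(5.136) / 2.9 = 1.6363 / 2.9 = 0.5643 km⁻¹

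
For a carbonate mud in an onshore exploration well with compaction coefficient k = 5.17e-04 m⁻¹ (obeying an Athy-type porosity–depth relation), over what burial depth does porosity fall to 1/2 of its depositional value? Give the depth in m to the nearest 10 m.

Working in km (1 km = 1000 m; k in km⁻¹ = k in m⁻¹ × 1000):
phi/phi₀ = 1/2 ⇒ exp(−k·d) = 1/2 ⇒ d = ln(2) / k
d = 0.6931 / 0.517 = 1.341 km

1340 m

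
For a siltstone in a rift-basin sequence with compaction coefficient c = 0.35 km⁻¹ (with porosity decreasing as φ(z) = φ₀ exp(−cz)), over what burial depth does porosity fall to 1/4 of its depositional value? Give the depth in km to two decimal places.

3.96 km

φ/φ₀ = 1/4 ⇒ exp(−c·z) = 1/4 ⇒ z = ln(4) / c
z = 1.3863 / 0.35 = 3.961 km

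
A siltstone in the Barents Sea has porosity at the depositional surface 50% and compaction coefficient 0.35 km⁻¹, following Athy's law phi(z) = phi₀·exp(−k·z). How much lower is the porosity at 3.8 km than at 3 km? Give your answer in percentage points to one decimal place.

4.3 percentage points

phi(3) = 0.5·e^(−0.35×3) = 0.1750
phi(3.8) = 0.5·e^(−0.35×3.8) = 0.1322
Δphi = 0.1750 − 0.1322 = 0.0427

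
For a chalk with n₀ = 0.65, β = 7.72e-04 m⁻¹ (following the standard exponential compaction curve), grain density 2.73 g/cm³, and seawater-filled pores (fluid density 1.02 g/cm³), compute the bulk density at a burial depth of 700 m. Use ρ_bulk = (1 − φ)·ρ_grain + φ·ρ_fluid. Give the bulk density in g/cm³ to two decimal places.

Working in km (1 km = 1000 m; β in km⁻¹ = β in m⁻¹ × 1000):
Porosity at depth: n = 0.65·exp(−0.772×0.7) = 0.65×0.5825 = 0.3786
Bulk density: ρ_b = (1−n)ρ_g + n·ρ_f = 0.6214×2.73 + 0.3786×1.02
       = 1.696 + 0.386 = 2.083 g/cm³

2.08 g/cm³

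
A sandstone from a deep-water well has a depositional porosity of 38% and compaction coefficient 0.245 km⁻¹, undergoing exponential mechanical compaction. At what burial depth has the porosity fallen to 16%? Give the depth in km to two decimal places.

Invert Athy's law: Z = ln(phi₀/phi) / β
Z = ln(0.38/0.16) / 0.245 = ln(2.375) / 0.245 = 0.8650 / 0.245 = 3.531 km

3.53 km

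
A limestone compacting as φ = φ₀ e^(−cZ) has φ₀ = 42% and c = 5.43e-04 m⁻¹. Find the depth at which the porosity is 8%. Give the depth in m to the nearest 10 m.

Working in km (1 km = 1000 m; c in km⁻¹ = c in m⁻¹ × 1000):
Invert Athy's law: Z = ln(φ₀/φ) / c
Z = ln(0.42/0.08) / 0.543 = ln(5.25) / 0.543 = 1.6582 / 0.543 = 3.054 km

3050 m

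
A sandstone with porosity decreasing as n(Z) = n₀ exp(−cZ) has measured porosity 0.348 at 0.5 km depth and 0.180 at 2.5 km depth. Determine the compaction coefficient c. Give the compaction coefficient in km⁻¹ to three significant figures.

Athy: n(Z) = n₀ e^(−cZ) ⇒ n₁/n₂ = e^{c(Z₂−Z₁)} ⇒ c = ln(n₁/n₂)/(Z₂−Z₁)
c = ln(0.348/0.18) / (2.5 − 0.5) = ln(1.933) / 2 = 0.6592 / 2 = 0.3296 km⁻¹

0.330 km⁻¹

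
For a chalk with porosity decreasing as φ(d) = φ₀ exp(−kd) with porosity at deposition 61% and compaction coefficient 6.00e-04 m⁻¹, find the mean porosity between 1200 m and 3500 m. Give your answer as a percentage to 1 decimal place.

Working in km (1 km = 1000 m; k in km⁻¹ = k in m⁻¹ × 1000):
⟨φ⟩ = (1/(d₂−d₁)) ∫ φ₀ e^(−kd) dd = φ₀·(e^(−k·d₁) − e^(−k·d₂)) / (k·(d₂−d₁))
e^(−0.6×1.2) = 0.4868; e^(−0.6×3.5) = 0.1225
⟨φ⟩ = 0.61 × (0.4868 − 0.1225) / (0.6 × 2.3) = 0.61 × 0.2640 = 0.1610

16.1%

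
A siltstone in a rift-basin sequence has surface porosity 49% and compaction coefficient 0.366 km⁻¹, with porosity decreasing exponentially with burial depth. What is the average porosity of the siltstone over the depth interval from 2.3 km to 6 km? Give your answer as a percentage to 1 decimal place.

⟨phi⟩ = (1/(z₂−z₁)) ∫ phi₀ e^(−βz) dz = phi₀·(e^(−β·z₁) − e^(−β·z₂)) / (β·(z₂−z₁))
e^(−0.366×2.3) = 0.4309; e^(−0.366×6) = 0.1112
⟨phi⟩ = 0.49 × (0.4309 − 0.1112) / (0.366 × 3.7) = 0.49 × 0.2361 = 0.1157

11.6%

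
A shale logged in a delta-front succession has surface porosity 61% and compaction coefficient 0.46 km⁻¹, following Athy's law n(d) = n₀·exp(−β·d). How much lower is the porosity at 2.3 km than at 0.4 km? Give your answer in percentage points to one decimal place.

n(0.4) = 0.61·e^(−0.46×0.4) = 0.5075
n(2.3) = 0.61·e^(−0.46×2.3) = 0.2118
Δn = 0.5075 − 0.2118 = 0.2957

29.6 percentage points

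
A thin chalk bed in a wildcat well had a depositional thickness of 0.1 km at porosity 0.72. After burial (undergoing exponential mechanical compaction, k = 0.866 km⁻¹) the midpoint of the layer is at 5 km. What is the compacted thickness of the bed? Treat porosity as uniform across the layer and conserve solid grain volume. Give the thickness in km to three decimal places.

Porosity at 5 km: n = 0.72·exp(−0.866×5) = 0.0095
Solid-volume conservation: h(1−n) = h₀(1−n₀) ⇒ h = h₀·(1−n₀)/(1−n)
h = 0.1 × (1 − 0.72)/(1 − 0.0095) = 0.1 × 0.2827 = 0.0283 km

0.028 km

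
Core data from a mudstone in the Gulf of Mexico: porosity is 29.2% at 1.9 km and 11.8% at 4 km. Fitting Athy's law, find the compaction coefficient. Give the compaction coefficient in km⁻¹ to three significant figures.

0.431 km⁻¹

Athy: phi(d) = phi₀ e^(−kd) ⇒ phi₁/phi₂ = e^{k(d₂−d₁)} ⇒ k = ln(phi₁/phi₂)/(d₂−d₁)
k = ln(0.292/0.118) / (4 − 1.9) = ln(2.475) / 2.1 = 0.9061 / 2.1 = 0.4315 km⁻¹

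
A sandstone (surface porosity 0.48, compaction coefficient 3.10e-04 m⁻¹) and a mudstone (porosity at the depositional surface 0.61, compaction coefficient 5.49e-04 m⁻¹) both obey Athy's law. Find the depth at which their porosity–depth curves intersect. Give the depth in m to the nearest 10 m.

Working in km (1 km = 1000 m; c in km⁻¹ = c in m⁻¹ × 1000):
Set phi₀ₐ e^(−cₐZ) = phi₀ᵦ e^(−cᵦZ) ⇒ ln(phi₀ₐ/phi₀ᵦ) = (cₐ − cᵦ)·Z
Z = ln(0.48/0.61) / (0.31 − 0.549) = -0.2397 / -0.239 = 1.003 km

1000 m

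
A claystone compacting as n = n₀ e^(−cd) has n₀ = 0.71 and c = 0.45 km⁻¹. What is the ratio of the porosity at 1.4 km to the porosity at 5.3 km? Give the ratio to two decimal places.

n(d₁)/n(d₂) = e^(−c·d₁)/e^(−c·d₂) = e^{c(d₂−d₁)}
= exp(0.45 × 3.9) = exp(1.755) = 5.7834

5.78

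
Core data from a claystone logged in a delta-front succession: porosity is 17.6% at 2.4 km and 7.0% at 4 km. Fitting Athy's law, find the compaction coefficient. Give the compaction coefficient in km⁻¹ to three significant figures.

Athy: n(Z) = n₀ e^(−kZ) ⇒ n₁/n₂ = e^{k(Z₂−Z₁)} ⇒ k = ln(n₁/n₂)/(Z₂−Z₁)
k = ln(0.176/0.07) / (4 − 2.4) = ln(2.514) / 1.6 = 0.9220 / 1.6 = 0.5762 km⁻¹

0.576 km⁻¹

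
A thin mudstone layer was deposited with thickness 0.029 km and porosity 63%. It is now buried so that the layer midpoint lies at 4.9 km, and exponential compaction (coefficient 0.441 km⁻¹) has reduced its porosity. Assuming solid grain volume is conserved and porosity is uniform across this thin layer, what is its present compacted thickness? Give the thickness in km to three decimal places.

0.012 km

Porosity at 4.9 km: n = 0.63·exp(−0.441×4.9) = 0.0726
Solid-volume conservation: h(1−n) = h₀(1−n₀) ⇒ h = h₀·(1−n₀)/(1−n)
h = 0.029 × (1 − 0.63)/(1 − 0.0726) = 0.029 × 0.3990 = 0.0116 km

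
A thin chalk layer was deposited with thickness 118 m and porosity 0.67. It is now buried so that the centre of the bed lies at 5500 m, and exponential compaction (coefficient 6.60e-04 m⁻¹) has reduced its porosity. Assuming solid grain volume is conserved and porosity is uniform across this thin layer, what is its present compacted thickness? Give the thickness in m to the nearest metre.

40 m

Working in km (1 km = 1000 m; β in km⁻¹ = β in m⁻¹ × 1000):
Porosity at 5.5 km: φ = 0.67·exp(−0.66×5.5) = 0.0178
Solid-volume conservation: h(1−φ) = h₀(1−φ₀) ⇒ h = h₀·(1−φ₀)/(1−φ)
h = 0.118 × (1 − 0.67)/(1 − 0.0178) = 0.118 × 0.3360 = 0.0396 km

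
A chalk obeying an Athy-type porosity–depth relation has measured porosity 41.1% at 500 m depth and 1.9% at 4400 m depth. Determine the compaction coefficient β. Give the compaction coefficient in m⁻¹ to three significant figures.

0.000788 m⁻¹

Working in km (1 km = 1000 m; β in km⁻¹ = β in m⁻¹ × 1000):
Athy: phi(Z) = phi₀ e^(−βZ) ⇒ phi₁/phi₂ = e^{β(Z₂−Z₁)} ⇒ β = ln(phi₁/phi₂)/(Z₂−Z₁)
β = ln(0.411/0.019) / (4.4 − 0.5) = ln(21.63) / 3.9 = 3.0742 / 3.9 = 0.7882 km⁻¹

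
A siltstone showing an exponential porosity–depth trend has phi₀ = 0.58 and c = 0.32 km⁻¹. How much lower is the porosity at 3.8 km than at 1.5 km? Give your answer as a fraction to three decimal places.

phi(1.5) = 0.58·e^(−0.32×1.5) = 0.3589
phi(3.8) = 0.58·e^(−0.32×3.8) = 0.1719
Δphi = 0.3589 − 0.1719 = 0.1870

0.187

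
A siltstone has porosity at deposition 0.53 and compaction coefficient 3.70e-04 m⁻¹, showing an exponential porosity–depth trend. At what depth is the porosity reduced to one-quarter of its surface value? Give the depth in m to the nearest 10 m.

3750 m

Working in km (1 km = 1000 m; β in km⁻¹ = β in m⁻¹ × 1000):
n/n₀ = 1/4 ⇒ exp(−β·Z) = 1/4 ⇒ Z = ln(4) / β
Z = 1.3863 / 0.37 = 3.747 km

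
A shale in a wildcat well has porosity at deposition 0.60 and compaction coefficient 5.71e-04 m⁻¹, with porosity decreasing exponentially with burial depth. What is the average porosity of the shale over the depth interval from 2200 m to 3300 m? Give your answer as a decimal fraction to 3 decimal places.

Working in km (1 km = 1000 m; β in km⁻¹ = β in m⁻¹ × 1000):
⟨n⟩ = (1/(Z₂−Z₁)) ∫ n₀ e^(−βZ) dZ = n₀·(e^(−β·Z₁) − e^(−β·Z₂)) / (β·(Z₂−Z₁))
e^(−0.571×2.2) = 0.2847; e^(−0.571×3.3) = 0.1519
⟨n⟩ = 0.6 × (0.2847 − 0.1519) / (0.571 × 1.1) = 0.6 × 0.2114 = 0.1269

0.127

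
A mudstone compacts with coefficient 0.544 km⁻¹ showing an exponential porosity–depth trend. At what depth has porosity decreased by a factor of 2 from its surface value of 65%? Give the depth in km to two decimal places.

1.27 km

n/n₀ = 1/2 ⇒ exp(−c·Z) = 1/2 ⇒ Z = ln(2) / c
Z = 0.6931 / 0.544 = 1.274 km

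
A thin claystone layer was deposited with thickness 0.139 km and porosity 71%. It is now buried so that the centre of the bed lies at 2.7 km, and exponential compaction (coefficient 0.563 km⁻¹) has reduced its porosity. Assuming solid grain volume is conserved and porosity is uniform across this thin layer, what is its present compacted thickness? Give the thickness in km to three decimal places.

0.048 km

Porosity at 2.7 km: φ = 0.71·exp(−0.563×2.7) = 0.1553
Solid-volume conservation: h(1−φ) = h₀(1−φ₀) ⇒ h = h₀·(1−φ₀)/(1−φ)
h = 0.139 × (1 − 0.71)/(1 − 0.1553) = 0.139 × 0.3433 = 0.0477 km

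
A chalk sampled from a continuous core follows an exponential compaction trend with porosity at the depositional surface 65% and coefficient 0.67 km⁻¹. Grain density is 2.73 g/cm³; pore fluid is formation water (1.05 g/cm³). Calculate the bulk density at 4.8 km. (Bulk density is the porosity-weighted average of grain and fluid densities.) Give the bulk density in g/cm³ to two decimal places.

2.69 g/cm³

Porosity at depth: n = 0.65·exp(−0.67×4.8) = 0.65×0.0401 = 0.0261
Bulk density: ρ_b = (1−n)ρ_g + n·ρ_f = 0.9739×2.73 + 0.0261×1.05
       = 2.659 + 0.027 = 2.686 g/cm³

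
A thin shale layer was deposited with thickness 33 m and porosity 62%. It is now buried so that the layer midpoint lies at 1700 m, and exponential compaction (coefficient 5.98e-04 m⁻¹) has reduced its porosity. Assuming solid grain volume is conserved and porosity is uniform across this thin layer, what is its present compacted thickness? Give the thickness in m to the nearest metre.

Working in km (1 km = 1000 m; k in km⁻¹ = k in m⁻¹ × 1000):
Porosity at 1.7 km: n = 0.62·exp(−0.598×1.7) = 0.2243
Solid-volume conservation: h(1−n) = h₀(1−n₀) ⇒ h = h₀·(1−n₀)/(1−n)
h = 0.033 × (1 − 0.62)/(1 − 0.2243) = 0.033 × 0.4899 = 0.0162 km

16 m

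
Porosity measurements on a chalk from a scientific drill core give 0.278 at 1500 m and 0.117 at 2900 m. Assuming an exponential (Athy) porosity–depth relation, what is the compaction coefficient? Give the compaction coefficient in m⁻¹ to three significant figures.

0.000618 m⁻¹

Working in km (1 km = 1000 m; β in km⁻¹ = β in m⁻¹ × 1000):
Athy: phi(z) = phi₀ e^(−βz) ⇒ phi₁/phi₂ = e^{β(z₂−z₁)} ⇒ β = ln(phi₁/phi₂)/(z₂−z₁)
β = ln(0.278/0.117) / (2.9 − 1.5) = ln(2.376) / 1.4 = 0.8654 / 1.4 = 0.6182 km⁻¹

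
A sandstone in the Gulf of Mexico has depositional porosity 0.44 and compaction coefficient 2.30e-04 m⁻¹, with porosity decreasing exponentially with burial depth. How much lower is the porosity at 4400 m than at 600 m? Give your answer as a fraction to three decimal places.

0.223

Working in km (1 km = 1000 m; k in km⁻¹ = k in m⁻¹ × 1000):
φ(0.6) = 0.44·e^(−0.23×0.6) = 0.3833
φ(4.4) = 0.44·e^(−0.23×4.4) = 0.1599
Δφ = 0.3833 − 0.1599 = 0.2233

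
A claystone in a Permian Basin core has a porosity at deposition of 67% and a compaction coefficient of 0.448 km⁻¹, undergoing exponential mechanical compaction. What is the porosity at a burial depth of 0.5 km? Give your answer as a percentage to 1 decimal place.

n = n₀·exp(−c·d) = 0.67 × exp(−0.448 × 0.5) = 0.67 × exp(−0.224)
  = 0.67 × 0.7993 = 0.5355

53.6%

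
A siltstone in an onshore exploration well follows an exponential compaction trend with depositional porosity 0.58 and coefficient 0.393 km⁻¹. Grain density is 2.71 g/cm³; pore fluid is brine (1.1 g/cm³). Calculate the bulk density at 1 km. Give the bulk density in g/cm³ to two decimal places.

2.08 g/cm³

Porosity at depth: phi = 0.58·exp(−0.393×1) = 0.58×0.6750 = 0.3915
Bulk density: ρ_b = (1−phi)ρ_g + phi·ρ_f = 0.6085×2.71 + 0.3915×1.1
       = 1.649 + 0.431 = 2.080 g/cm³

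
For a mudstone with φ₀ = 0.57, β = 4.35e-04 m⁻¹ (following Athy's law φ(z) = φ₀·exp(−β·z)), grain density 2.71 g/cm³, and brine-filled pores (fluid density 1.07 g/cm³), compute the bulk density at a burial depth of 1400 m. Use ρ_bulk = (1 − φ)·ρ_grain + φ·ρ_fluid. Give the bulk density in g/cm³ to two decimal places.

Working in km (1 km = 1000 m; β in km⁻¹ = β in m⁻¹ × 1000):
Porosity at depth: φ = 0.57·exp(−0.435×1.4) = 0.57×0.5439 = 0.3100
Bulk density: ρ_b = (1−φ)ρ_g + φ·ρ_f = 0.6900×2.71 + 0.3100×1.07
       = 1.870 + 0.332 = 2.202 g/cm³

2.20 g/cm³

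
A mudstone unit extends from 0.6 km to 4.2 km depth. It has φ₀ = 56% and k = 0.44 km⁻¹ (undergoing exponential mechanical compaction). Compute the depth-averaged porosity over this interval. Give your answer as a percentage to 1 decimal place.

⟨φ⟩ = (1/(z₂−z₁)) ∫ φ₀ e^(−kz) dz = φ₀·(e^(−k·z₁) − e^(−k·z₂)) / (k·(z₂−z₁))
e^(−0.44×0.6) = 0.7680; e^(−0.44×4.2) = 0.1576
⟨φ⟩ = 0.56 × (0.7680 − 0.1576) / (0.44 × 3.6) = 0.56 × 0.3854 = 0.2158

21.6%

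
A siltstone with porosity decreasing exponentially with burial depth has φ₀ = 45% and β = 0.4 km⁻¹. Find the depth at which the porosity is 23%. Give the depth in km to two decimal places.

1.68 km

Invert Athy's law: z = ln(φ₀/φ) / β
z = ln(0.45/0.23) / 0.4 = ln(1.957) / 0.4 = 0.6712 / 0.4 = 1.678 km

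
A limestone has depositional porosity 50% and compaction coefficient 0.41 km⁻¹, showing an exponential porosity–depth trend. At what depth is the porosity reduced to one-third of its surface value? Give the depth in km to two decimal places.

2.68 km

n/n₀ = 1/3 ⇒ exp(−c·Z) = 1/3 ⇒ Z = ln(3) / c
Z = 1.0986 / 0.41 = 2.680 km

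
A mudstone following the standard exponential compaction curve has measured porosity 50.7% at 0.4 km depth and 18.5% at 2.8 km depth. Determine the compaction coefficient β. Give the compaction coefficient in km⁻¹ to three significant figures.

Athy: phi(d) = phi₀ e^(−βd) ⇒ phi₁/phi₂ = e^{β(d₂−d₁)} ⇒ β = ln(phi₁/phi₂)/(d₂−d₁)
β = ln(0.507/0.185) / (2.8 − 0.4) = ln(2.741) / 2.4 = 1.0082 / 2.4 = 0.4201 km⁻¹

0.420 km⁻¹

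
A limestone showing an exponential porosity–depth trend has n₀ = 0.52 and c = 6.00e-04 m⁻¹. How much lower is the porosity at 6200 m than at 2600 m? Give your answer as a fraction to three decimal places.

0.097

Working in km (1 km = 1000 m; c in km⁻¹ = c in m⁻¹ × 1000):
n(2.6) = 0.52·e^(−0.6×2.6) = 0.1093
n(6.2) = 0.52·e^(−0.6×6.2) = 0.0126
Δn = 0.1093 − 0.0126 = 0.0967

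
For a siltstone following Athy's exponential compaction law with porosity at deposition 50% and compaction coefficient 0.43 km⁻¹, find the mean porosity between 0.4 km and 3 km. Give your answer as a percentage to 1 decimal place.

⟨φ⟩ = (1/(z₂−z₁)) ∫ φ₀ e^(−kz) dz = φ₀·(e^(−k·z₁) − e^(−k·z₂)) / (k·(z₂−z₁))
e^(−0.43×0.4) = 0.8420; e^(−0.43×3) = 0.2753
⟨φ⟩ = 0.5 × (0.8420 − 0.2753) / (0.43 × 2.6) = 0.5 × 0.5069 = 0.2534

25.3%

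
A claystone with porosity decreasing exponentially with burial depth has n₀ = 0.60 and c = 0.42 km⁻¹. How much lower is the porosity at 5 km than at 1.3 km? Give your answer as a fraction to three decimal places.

0.274

n(1.3) = 0.6·e^(−0.42×1.3) = 0.3476
n(5) = 0.6·e^(−0.42×5) = 0.0735
Δn = 0.3476 − 0.0735 = 0.2741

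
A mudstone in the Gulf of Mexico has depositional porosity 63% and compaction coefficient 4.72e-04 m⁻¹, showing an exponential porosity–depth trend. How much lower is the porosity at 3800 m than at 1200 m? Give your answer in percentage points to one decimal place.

Working in km (1 km = 1000 m; k in km⁻¹ = k in m⁻¹ × 1000):
phi(1.2) = 0.63·e^(−0.472×1.2) = 0.3576
phi(3.8) = 0.63·e^(−0.472×3.8) = 0.1048
Δphi = 0.3576 − 0.1048 = 0.2528

25.3 percentage points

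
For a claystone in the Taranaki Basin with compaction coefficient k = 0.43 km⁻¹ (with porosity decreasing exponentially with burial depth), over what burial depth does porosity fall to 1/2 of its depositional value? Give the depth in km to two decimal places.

1.61 km

φ/φ₀ = 1/2 ⇒ exp(−k·d) = 1/2 ⇒ d = ln(2) / k
d = 0.6931 / 0.43 = 1.612 km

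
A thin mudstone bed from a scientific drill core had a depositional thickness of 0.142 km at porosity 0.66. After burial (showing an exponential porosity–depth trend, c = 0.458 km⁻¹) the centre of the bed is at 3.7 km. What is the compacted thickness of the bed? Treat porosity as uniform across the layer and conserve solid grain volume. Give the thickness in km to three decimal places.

Porosity at 3.7 km: φ = 0.66·exp(−0.458×3.7) = 0.1212
Solid-volume conservation: h(1−φ) = h₀(1−φ₀) ⇒ h = h₀·(1−φ₀)/(1−φ)
h = 0.142 × (1 − 0.66)/(1 − 0.1212) = 0.142 × 0.3869 = 0.0549 km

0.055 km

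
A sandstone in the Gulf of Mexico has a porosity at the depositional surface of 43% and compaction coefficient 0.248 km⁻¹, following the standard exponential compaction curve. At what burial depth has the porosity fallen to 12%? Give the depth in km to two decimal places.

5.15 km

Invert Athy's law: d = ln(n₀/n) / k
d = ln(0.43/0.12) / 0.248 = ln(3.583) / 0.248 = 1.2763 / 0.248 = 5.146 km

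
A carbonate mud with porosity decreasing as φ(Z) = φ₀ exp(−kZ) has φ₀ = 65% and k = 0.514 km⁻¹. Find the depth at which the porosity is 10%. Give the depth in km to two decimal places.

Invert Athy's law: Z = ln(φ₀/φ) / k
Z = ln(0.65/0.1) / 0.514 = ln(6.5) / 0.514 = 1.8718 / 0.514 = 3.642 km

3.64 km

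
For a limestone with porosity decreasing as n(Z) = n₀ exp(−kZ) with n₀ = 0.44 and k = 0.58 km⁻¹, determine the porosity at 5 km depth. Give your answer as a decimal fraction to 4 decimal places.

0.0242

n = n₀·exp(−k·Z) = 0.44 × exp(−0.58 × 5) = 0.44 × exp(−2.9)
  = 0.44 × 0.0550 = 0.0242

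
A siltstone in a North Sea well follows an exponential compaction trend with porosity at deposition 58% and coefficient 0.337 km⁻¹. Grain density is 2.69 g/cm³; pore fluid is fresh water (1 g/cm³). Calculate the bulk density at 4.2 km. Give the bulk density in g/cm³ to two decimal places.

Porosity at depth: φ = 0.58·exp(−0.337×4.2) = 0.58×0.2428 = 0.1408
Bulk density: ρ_b = (1−φ)ρ_g + φ·ρ_f = 0.8592×2.69 + 0.1408×1
       = 2.311 + 0.141 = 2.452 g/cm³

2.45 g/cm³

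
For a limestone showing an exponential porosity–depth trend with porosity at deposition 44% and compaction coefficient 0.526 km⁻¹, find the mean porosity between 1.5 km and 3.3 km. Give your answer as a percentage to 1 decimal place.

⟨φ⟩ = (1/(z₂−z₁)) ∫ φ₀ e^(−cz) dz = φ₀·(e^(−c·z₁) − e^(−c·z₂)) / (c·(z₂−z₁))
e^(−0.526×1.5) = 0.4543; e^(−0.526×3.3) = 0.1763
⟨φ⟩ = 0.44 × (0.4543 − 0.1763) / (0.526 × 1.8) = 0.44 × 0.2937 = 0.1292

12.9%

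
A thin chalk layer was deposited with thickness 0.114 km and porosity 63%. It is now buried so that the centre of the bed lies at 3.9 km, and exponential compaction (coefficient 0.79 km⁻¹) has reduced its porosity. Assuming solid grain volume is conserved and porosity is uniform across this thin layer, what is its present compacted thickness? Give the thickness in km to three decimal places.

0.043 km

Porosity at 3.9 km: n = 0.63·exp(−0.79×3.9) = 0.0289
Solid-volume conservation: h(1−n) = h₀(1−n₀) ⇒ h = h₀·(1−n₀)/(1−n)
h = 0.114 × (1 − 0.63)/(1 − 0.0289) = 0.114 × 0.3810 = 0.0434 km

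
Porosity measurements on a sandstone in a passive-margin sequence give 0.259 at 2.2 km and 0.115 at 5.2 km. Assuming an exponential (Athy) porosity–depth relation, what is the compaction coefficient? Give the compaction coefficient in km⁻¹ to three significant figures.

0.271 km⁻¹

Athy: φ(d) = φ₀ e^(−βd) ⇒ φ₁/φ₂ = e^{β(d₂−d₁)} ⇒ β = ln(φ₁/φ₂)/(d₂−d₁)
β = ln(0.259/0.115) / (5.2 − 2.2) = ln(2.252) / 3 = 0.8119 / 3 = 0.2706 km⁻¹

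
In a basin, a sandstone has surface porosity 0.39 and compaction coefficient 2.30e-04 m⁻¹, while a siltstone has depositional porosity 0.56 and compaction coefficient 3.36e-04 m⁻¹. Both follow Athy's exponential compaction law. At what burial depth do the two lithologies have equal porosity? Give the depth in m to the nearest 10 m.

Working in km (1 km = 1000 m; β in km⁻¹ = β in m⁻¹ × 1000):
Set n₀ₐ e^(−βₐZ) = n₀ᵦ e^(−βᵦZ) ⇒ ln(n₀ₐ/n₀ᵦ) = (βₐ − βᵦ)·Z
Z = ln(0.39/0.56) / (0.23 − 0.336) = -0.3618 / -0.106 = 3.413 km

3410 m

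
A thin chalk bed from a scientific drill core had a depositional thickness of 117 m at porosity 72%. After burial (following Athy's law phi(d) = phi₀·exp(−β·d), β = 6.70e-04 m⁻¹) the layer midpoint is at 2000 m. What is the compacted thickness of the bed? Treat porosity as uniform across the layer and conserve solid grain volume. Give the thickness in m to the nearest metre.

Working in km (1 km = 1000 m; β in km⁻¹ = β in m⁻¹ × 1000):
Porosity at 2 km: phi = 0.72·exp(−0.67×2) = 0.1885
Solid-volume conservation: h(1−phi) = h₀(1−phi₀) ⇒ h = h₀·(1−phi₀)/(1−phi)
h = 0.117 × (1 − 0.72)/(1 − 0.1885) = 0.117 × 0.3451 = 0.0404 km

40 m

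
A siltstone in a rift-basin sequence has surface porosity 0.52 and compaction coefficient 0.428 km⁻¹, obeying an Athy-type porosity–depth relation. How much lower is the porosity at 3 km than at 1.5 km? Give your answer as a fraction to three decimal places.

φ(1.5) = 0.52·e^(−0.428×1.5) = 0.2736
φ(3) = 0.52·e^(−0.428×3) = 0.1440
Δφ = 0.2736 − 0.1440 = 0.1296

0.130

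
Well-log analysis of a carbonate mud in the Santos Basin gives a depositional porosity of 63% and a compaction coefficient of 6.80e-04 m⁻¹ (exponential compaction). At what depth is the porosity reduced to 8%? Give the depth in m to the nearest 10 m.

3030 m

Working in km (1 km = 1000 m; k in km⁻¹ = k in m⁻¹ × 1000):
Invert Athy's law: Z = ln(n₀/n) / k
Z = ln(0.63/0.08) / 0.68 = ln(7.875) / 0.68 = 2.0637 / 0.68 = 3.035 km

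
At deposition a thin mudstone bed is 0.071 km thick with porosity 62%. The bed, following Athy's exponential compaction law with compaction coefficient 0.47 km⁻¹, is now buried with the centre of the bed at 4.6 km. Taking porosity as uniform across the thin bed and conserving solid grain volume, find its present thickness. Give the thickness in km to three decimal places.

0.029 km

Porosity at 4.6 km: φ = 0.62·exp(−0.47×4.6) = 0.0714
Solid-volume conservation: h(1−φ) = h₀(1−φ₀) ⇒ h = h₀·(1−φ₀)/(1−φ)
h = 0.071 × (1 − 0.62)/(1 − 0.0714) = 0.071 × 0.4092 = 0.0291 km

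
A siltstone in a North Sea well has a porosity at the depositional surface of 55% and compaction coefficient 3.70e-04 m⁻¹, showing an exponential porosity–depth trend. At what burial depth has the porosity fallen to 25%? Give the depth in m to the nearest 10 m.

2130 m

Working in km (1 km = 1000 m; β in km⁻¹ = β in m⁻¹ × 1000):
Invert Athy's law: d = ln(n₀/n) / β
d = ln(0.55/0.25) / 0.37 = ln(2.2) / 0.37 = 0.7885 / 0.37 = 2.131 km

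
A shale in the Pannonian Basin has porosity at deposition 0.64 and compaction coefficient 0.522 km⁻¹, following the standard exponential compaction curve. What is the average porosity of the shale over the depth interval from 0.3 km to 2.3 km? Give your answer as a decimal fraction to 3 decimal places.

0.340

⟨φ⟩ = (1/(z₂−z₁)) ∫ φ₀ e^(−kz) dz = φ₀·(e^(−k·z₁) − e^(−k·z₂)) / (k·(z₂−z₁))
e^(−0.522×0.3) = 0.8550; e^(−0.522×2.3) = 0.3010
⟨φ⟩ = 0.64 × (0.8550 − 0.3010) / (0.522 × 2) = 0.64 × 0.5307 = 0.3396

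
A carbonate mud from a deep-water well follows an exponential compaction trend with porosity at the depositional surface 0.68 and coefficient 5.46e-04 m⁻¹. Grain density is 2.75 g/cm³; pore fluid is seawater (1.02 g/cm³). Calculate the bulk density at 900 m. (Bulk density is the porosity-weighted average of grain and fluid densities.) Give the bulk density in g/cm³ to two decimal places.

Working in km (1 km = 1000 m; c in km⁻¹ = c in m⁻¹ × 1000):
Porosity at depth: φ = 0.68·exp(−0.546×0.9) = 0.68×0.6118 = 0.4160
Bulk density: ρ_b = (1−φ)ρ_g + φ·ρ_f = 0.5840×2.75 + 0.4160×1.02
       = 1.606 + 0.424 = 2.030 g/cm³

2.03 g/cm³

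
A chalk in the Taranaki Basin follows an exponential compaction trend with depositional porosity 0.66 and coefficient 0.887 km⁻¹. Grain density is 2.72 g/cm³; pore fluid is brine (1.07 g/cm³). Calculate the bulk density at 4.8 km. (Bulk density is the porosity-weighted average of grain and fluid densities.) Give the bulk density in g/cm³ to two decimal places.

Porosity at depth: phi = 0.66·exp(−0.887×4.8) = 0.66×0.0142 = 0.0093
Bulk density: ρ_b = (1−phi)ρ_g + phi·ρ_f = 0.9907×2.72 + 0.0093×1.07
       = 2.695 + 0.010 = 2.705 g/cm³

2.70 g/cm³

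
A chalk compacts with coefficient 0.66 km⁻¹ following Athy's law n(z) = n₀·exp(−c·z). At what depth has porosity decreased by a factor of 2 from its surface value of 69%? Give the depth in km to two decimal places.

n/n₀ = 1/2 ⇒ exp(−c·z) = 1/2 ⇒ z = ln(2) / c
z = 0.6931 / 0.66 = 1.050 km

1.05 km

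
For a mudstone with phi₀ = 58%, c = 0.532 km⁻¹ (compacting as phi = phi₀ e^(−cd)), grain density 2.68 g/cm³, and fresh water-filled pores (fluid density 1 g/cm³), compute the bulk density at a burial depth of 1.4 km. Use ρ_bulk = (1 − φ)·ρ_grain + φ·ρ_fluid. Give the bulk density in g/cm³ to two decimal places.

2.22 g/cm³

Porosity at depth: phi = 0.58·exp(−0.532×1.4) = 0.58×0.4748 = 0.2754
Bulk density: ρ_b = (1−phi)ρ_g + phi·ρ_f = 0.7246×2.68 + 0.2754×1
       = 1.942 + 0.275 = 2.217 g/cm³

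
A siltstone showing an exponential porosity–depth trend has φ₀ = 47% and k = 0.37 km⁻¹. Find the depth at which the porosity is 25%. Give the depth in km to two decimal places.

1.71 km

Invert Athy's law: Z = ln(φ₀/φ) / k
Z = ln(0.47/0.25) / 0.37 = ln(1.88) / 0.37 = 0.6313 / 0.37 = 1.706 km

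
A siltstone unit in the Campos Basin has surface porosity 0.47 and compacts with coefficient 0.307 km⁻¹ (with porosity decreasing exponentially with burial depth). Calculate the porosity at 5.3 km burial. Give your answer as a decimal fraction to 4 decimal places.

φ = φ₀·exp(−k·z) = 0.47 × exp(−0.307 × 5.3) = 0.47 × exp(−1.627)
  = 0.47 × 0.1965 = 0.0924

0.0924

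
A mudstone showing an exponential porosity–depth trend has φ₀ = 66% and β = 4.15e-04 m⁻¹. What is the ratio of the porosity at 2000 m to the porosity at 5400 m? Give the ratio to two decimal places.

Working in km (1 km = 1000 m; β in km⁻¹ = β in m⁻¹ × 1000):
φ(d₁)/φ(d₂) = e^(−β·d₁)/e^(−β·d₂) = e^{β(d₂−d₁)}
= exp(0.415 × 3.4) = exp(1.411) = 4.1001

4.10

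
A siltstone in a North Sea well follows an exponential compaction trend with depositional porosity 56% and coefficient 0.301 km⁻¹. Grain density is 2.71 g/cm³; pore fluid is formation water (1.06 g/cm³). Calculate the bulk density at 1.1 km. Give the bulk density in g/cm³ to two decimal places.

2.05 g/cm³

Porosity at depth: n = 0.56·exp(−0.301×1.1) = 0.56×0.7181 = 0.4022
Bulk density: ρ_b = (1−n)ρ_g + n·ρ_f = 0.5978×2.71 + 0.4022×1.06
       = 1.620 + 0.426 = 2.046 g/cm³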